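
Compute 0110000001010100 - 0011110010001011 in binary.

Method 1 - Direct subtraction (column by column from the right: bit − bit − borrow-in; if negative, add 2 and borrow 1 from the next column):
borrow: 0111111100010110
        0110000001010100
-       0011110010001011
------------------------
        0010001111001001

Method 2 - Add two's complement:
Two's complement of 0011110010001011: invert → 1100001101110100, add 1 → 1100001101110101
  0110000001010100
+ 1100001101110101
------------------
 10010001111001001  (end carry out of the top bit = 1)
Discarding the end carry: 0010001111001001
Decimal check:
  0110000001010100 = 16384 + 8192 + 64 + 16 + 4 = 24660
  0011110010001011 = 8192 + 4096 + 2048 + 1024 + 128 + 8 + 2 + 1 = 15499
  24660 - 15499 = 9161, and 0010001111001001 = 8192 + 512 + 256 + 128 + 64 + 8 + 1 = 9161 ✓



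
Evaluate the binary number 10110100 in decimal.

Sum of powers of 2 for each 1-bit:
2^2 + 2^4 + 2^5 + 2^7
= 4 + 16 + 32 + 128
= 180



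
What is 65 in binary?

Using repeated division by 2:
65 ÷ 2 = 32 remainder 1
32 ÷ 2 = 16 remainder 0
16 ÷ 2 = 8 remainder 0
8 ÷ 2 = 4 remainder 0
4 ÷ 2 = 2 remainder 0
2 ÷ 2 = 1 remainder 0
1 ÷ 2 = 0 remainder 1
Reading remainders bottom to top: 1000001



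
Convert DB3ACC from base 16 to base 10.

Expand by place value (powers of 16):
Digit values: D = 13, B = 11, A = 10, C = 12
DB3ACC = 13 × 16^5 + 11 × 16^4 + 3 × 16^3 + 10 × 16^2 + 12 × 16^1 + 12 × 16^0
= 13 × 1048576 + 11 × 65536 + 3 × 4096 + 10 × 256 + 12 × 16 + 12 × 1
= 13631488 + 720896 + 12288 + 2560 + 192 + 12
= 14367436



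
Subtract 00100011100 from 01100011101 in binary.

Method 1 - Direct subtraction (column by column from the right: bit − bit − borrow-in; if negative, add 2 and borrow 1 from the next column):
borrow: 00000000000
        01100011101
-       00100011100
-------------------
        01000000001

Method 2 - Add two's complement:
Two's complement of 00100011100: invert → 11011100011, add 1 → 11011100100
  01100011101
+ 11011100100
-------------
 101000000001  (end carry out of the top bit = 1)
Discarding the end carry: 01000000001
Decimal check:
  01100011101 = 512 + 256 + 16 + 8 + 4 + 1 = 797
  00100011100 = 256 + 16 + 8 + 4 = 284
  797 - 284 = 513, and 01000000001 = 512 + 1 = 513 ✓



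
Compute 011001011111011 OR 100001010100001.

OR: 1 when either bit is 1
  011001011111011
| 100001010100001
-----------------
  111001011111011
Decimal: 13051 | 17057 = 29435



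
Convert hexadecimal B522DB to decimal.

Expand by place value (powers of 16):
Digit values: B = 11, D = 13
B522DB = 11 × 16^5 + 5 × 16^4 + 2 × 16^3 + 2 × 16^2 + 13 × 16^1 + 11 × 16^0
= 11 × 1048576 + 5 × 65536 + 2 × 4096 + 2 × 256 + 13 × 16 + 11 × 1
= 11534336 + 327680 + 8192 + 512 + 208 + 11
= 11870939



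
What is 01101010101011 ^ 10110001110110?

XOR: 1 when bits differ
  01101010101011
^ 10110001110110
----------------
  11011011011101
Decimal: 6827 ^ 11382 = 14045



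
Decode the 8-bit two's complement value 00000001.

Binary: 00000001
Sign bit: 0 (non-negative)
Read directly as an unsigned value:
00000001 = 1
Value: 1



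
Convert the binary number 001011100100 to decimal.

Sum of powers of 2 for each 1-bit:
2^2 + 2^5 + 2^6 + 2^7 + 2^9
= 4 + 32 + 64 + 128 + 512
= 740



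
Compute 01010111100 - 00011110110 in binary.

Method 1 - Direct subtraction (column by column from the right: bit − bit − borrow-in; if negative, add 2 and borrow 1 from the next column):
borrow: 01110001100
        01010111100
-       00011110110
-------------------
        00111000110

Method 2 - Add two's complement:
Two's complement of 00011110110: invert → 11100001001, add 1 → 11100001010
  01010111100
+ 11100001010
-------------
 100111000110  (end carry out of the top bit = 1)
Discarding the end carry: 00111000110
Decimal check:
  01010111100 = 512 + 128 + 32 + 16 + 8 + 4 = 700
  00011110110 = 128 + 64 + 32 + 16 + 4 + 2 = 246
  700 - 246 = 454, and 00111000110 = 256 + 128 + 64 + 4 + 2 = 454 ✓



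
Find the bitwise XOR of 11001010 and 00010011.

XOR: 1 when bits differ
  11001010
^ 00010011
----------
  11011001
Decimal: 202 ^ 19 = 217



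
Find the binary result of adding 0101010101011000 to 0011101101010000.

Add column by column from the right: bit + bit + carry-in; write the sum mod 2, carry 1 when the sum is 2 or 3.
carry:  1111111010100000
        0101010101011000
+       0011101101010000
------------------------
       01001000010101000
(the carry out of the leftmost column, 0, becomes the leading bit)
Decimal check:
  0101010101011000 = 16384 + 4096 + 1024 + 256 + 64 + 16 + 8 = 21848
  0011101101010000 = 8192 + 4096 + 2048 + 512 + 256 + 64 + 16 = 15184
  21848 + 15184 = 37032, and 01001000010101000 = 32768 + 4096 + 128 + 32 + 8 = 37032 ✓



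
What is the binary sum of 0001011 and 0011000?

Add column by column from the right: bit + bit + carry-in; write the sum mod 2, carry 1 when the sum is 2 or 3.
carry:  0110000
        0001011
+       0011000
---------------
       00100011
(the carry out of the leftmost column, 0, becomes the leading bit)
Decimal check:
  0001011 = 8 + 2 + 1 = 11
  0011000 = 16 + 8 = 24
  11 + 24 = 35, and 00100011 = 32 + 2 + 1 = 35 ✓



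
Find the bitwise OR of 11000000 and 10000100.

OR: 1 when either bit is 1
  11000000
| 10000100
----------
  11000100
Decimal: 192 | 132 = 196



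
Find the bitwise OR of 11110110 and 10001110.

OR: 1 when either bit is 1
  11110110
| 10001110
----------
  11111110
Decimal: 246 | 142 = 254



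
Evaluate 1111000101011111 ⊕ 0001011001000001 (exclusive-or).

XOR: 1 when bits differ
  1111000101011111
^ 0001011001000001
------------------
  1110011100011110
Decimal: 61791 ^ 5697 = 59166



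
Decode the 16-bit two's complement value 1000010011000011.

Binary: 1000010011000011
Sign bit: 1 (negative)
Invert: 0111101100111100
Add 1:  0111101100111101
Magnitude: 0111101100111101 = 16384 + 8192 + 4096 + 2048 + 512 + 256 + 32 + 16 + 8 + 4 + 1 = 31549
Value: -31549



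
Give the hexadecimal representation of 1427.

Using repeated division by 16 (digits 10–15 are A–F):
1427 ÷ 16 = 89 remainder 3
89 ÷ 16 = 5 remainder 9
5 ÷ 16 = 0 remainder 5
Reading remainders bottom to top: 593



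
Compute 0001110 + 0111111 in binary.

Add column by column from the right: bit + bit + carry-in; write the sum mod 2, carry 1 when the sum is 2 or 3.
carry:  1111100
        0001110
+       0111111
---------------
       01001101
(the carry out of the leftmost column, 0, becomes the leading bit)
Decimal check:
  0001110 = 8 + 4 + 2 = 14
  0111111 = 32 + 16 + 8 + 4 + 2 + 1 = 63
  14 + 63 = 77, and 01001101 = 64 + 8 + 4 + 1 = 77 ✓



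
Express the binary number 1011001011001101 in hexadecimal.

Group into 4-bit nibbles from right:
  1011 = B
  0010 = 2
  1100 = C
  1101 = D
Result: B2CD



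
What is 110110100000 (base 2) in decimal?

Sum of powers of 2 for each 1-bit:
2^5 + 2^7 + 2^8 + 2^10 + 2^11
= 32 + 128 + 256 + 1024 + 2048
= 3488



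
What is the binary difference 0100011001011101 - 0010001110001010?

Method 1 - Direct subtraction (column by column from the right: bit − bit − borrow-in; if negative, add 2 and borrow 1 from the next column):
borrow: 0100011100000100
        0100011001011101
-       0010001110001010
------------------------
        0010001011010011

Method 2 - Add two's complement:
Two's complement of 0010001110001010: invert → 1101110001110101, add 1 → 1101110001110110
  0100011001011101
+ 1101110001110110
------------------
 10010001011010011  (end carry out of the top bit = 1)
Discarding the end carry: 0010001011010011
Decimal check:
  0100011001011101 = 16384 + 1024 + 512 + 64 + 16 + 8 + 4 + 1 = 18013
  0010001110001010 = 8192 + 512 + 256 + 128 + 8 + 2 = 9098
  18013 - 9098 = 8915, and 0010001011010011 = 8192 + 512 + 128 + 64 + 16 + 2 + 1 = 8915 ✓



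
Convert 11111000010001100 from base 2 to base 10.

Sum of powers of 2 for each 1-bit:
2^2 + 2^3 + 2^7 + 2^12 + 2^13 + 2^14 + 2^15 + 2^16
= 4 + 8 + 128 + 4096 + 8192 + 16384 + 32768 + 65536
= 127116



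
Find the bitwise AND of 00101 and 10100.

AND: 1 only when both bits are 1
  00101
& 10100
-------
  00100
Decimal: 5 & 20 = 4



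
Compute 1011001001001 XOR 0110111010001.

XOR: 1 when bits differ
  1011001001001
^ 0110111010001
---------------
  1101110011000
Decimal: 5705 ^ 3537 = 7064



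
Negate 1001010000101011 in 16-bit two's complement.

Original (sign bit 1, negative): 1001010000101011
Step 1 - Invert all bits: 0110101111010100
Step 2 - Add 1: 0110101111010101
Verification: 1001010000101011 + 0110101111010101 = 10000000000000000; discarding the end carry (carry out of the top bit) leaves the 16-bit value 0000000000000000, as required for x + (-x)



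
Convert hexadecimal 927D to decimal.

Expand by place value (powers of 16):
Digit values: D = 13
927D = 9 × 16^3 + 2 × 16^2 + 7 × 16^1 + 13 × 16^0
= 9 × 4096 + 2 × 256 + 7 × 16 + 13 × 1
= 36864 + 512 + 112 + 13
= 37501



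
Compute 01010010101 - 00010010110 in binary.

Method 1 - Direct subtraction (column by column from the right: bit − bit − borrow-in; if negative, add 2 and borrow 1 from the next column):
borrow: 01111111100
        01010010101
-       00010010110
-------------------
        00111111111

Method 2 - Add two's complement:
Two's complement of 00010010110: invert → 11101101001, add 1 → 11101101010
  01010010101
+ 11101101010
-------------
 100111111111  (end carry out of the top bit = 1)
Discarding the end carry: 00111111111
Decimal check:
  01010010101 = 512 + 128 + 16 + 4 + 1 = 661
  00010010110 = 128 + 16 + 4 + 2 = 150
  661 - 150 = 511, and 00111111111 = 256 + 128 + 64 + 32 + 16 + 8 + 4 + 2 + 1 = 511 ✓



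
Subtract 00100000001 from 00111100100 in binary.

Method 1 - Direct subtraction (column by column from the right: bit − bit − borrow-in; if negative, add 2 and borrow 1 from the next column):
borrow: 00000000110
        00111100100
-       00100000001
-------------------
        00011100011

Method 2 - Add two's complement:
Two's complement of 00100000001: invert → 11011111110, add 1 → 11011111111
  00111100100
+ 11011111111
-------------
 100011100011  (end carry out of the top bit = 1)
Discarding the end carry: 00011100011
Decimal check:
  00111100100 = 256 + 128 + 64 + 32 + 4 = 484
  00100000001 = 256 + 1 = 257
  484 - 257 = 227, and 00011100011 = 128 + 64 + 32 + 2 + 1 = 227 ✓



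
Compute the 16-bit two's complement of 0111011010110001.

Original: 0111011010110001
Step 1 - Invert all bits: 1000100101001110
Step 2 - Add 1: 1000100101001111
Verification: 0111011010110001 + 1000100101001111 = 10000000000000000; discarding the end carry (carry out of the top bit) leaves the 16-bit value 0000000000000000, as required for x + (-x)



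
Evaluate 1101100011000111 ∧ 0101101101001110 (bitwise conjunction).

AND: 1 only when both bits are 1
  1101100011000111
& 0101101101001110
------------------
  0101100001000110
Decimal: 55495 & 23374 = 22598



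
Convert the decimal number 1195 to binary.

Using repeated division by 2:
1195 ÷ 2 = 597 remainder 1
597 ÷ 2 = 298 remainder 1
298 ÷ 2 = 149 remainder 0
149 ÷ 2 = 74 remainder 1
74 ÷ 2 = 37 remainder 0
37 ÷ 2 = 18 remainder 1
18 ÷ 2 = 9 remainder 0
9 ÷ 2 = 4 remainder 1
4 ÷ 2 = 2 remainder 0
2 ÷ 2 = 1 remainder 0
1 ÷ 2 = 0 remainder 1
Reading remainders bottom to top: 10010101011



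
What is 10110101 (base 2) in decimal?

Sum of powers of 2 for each 1-bit:
2^0 + 2^2 + 2^4 + 2^5 + 2^7
= 1 + 4 + 16 + 32 + 128
= 181



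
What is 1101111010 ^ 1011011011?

XOR: 1 when bits differ
  1101111010
^ 1011011011
------------
  0110100001
Decimal: 890 ^ 731 = 417



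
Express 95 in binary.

Using repeated division by 2:
95 ÷ 2 = 47 remainder 1
47 ÷ 2 = 23 remainder 1
23 ÷ 2 = 11 remainder 1
11 ÷ 2 = 5 remainder 1
5 ÷ 2 = 2 remainder 1
2 ÷ 2 = 1 remainder 0
1 ÷ 2 = 0 remainder 1
Reading remainders bottom to top: 1011111



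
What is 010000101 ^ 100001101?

XOR: 1 when bits differ
  010000101
^ 100001101
-----------
  110001000
Decimal: 133 ^ 269 = 392



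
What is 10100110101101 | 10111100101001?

OR: 1 when either bit is 1
  10100110101101
| 10111100101001
----------------
  10111110101101
Decimal: 10669 | 12073 = 12205



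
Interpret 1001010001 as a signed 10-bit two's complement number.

Binary: 1001010001
Sign bit: 1 (negative)
Invert: 0110101110
Add 1:  0110101111
Magnitude: 0110101111 = 256 + 128 + 32 + 8 + 4 + 2 + 1 = 431
Value: -431



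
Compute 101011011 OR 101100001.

OR: 1 when either bit is 1
  101011011
| 101100001
-----------
  101111011
Decimal: 347 | 353 = 379



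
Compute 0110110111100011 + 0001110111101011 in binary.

Add column by column from the right: bit + bit + carry-in; write the sum mod 2, carry 1 when the sum is 2 or 3.
carry:  1111101111000110
        0110110111100011
+       0001110111101011
------------------------
       01000101111001110
(the carry out of the leftmost column, 0, becomes the leading bit)
Decimal check:
  0110110111100011 = 16384 + 8192 + 2048 + 1024 + 256 + 128 + 64 + 32 + 2 + 1 = 28131
  0001110111101011 = 4096 + 2048 + 1024 + 256 + 128 + 64 + 32 + 8 + 2 + 1 = 7659
  28131 + 7659 = 35790, and 01000101111001110 = 32768 + 2048 + 512 + 256 + 128 + 64 + 8 + 4 + 2 = 35790 ✓



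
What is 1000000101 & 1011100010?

AND: 1 only when both bits are 1
  1000000101
& 1011100010
------------
  1000000000
Decimal: 517 & 738 = 512



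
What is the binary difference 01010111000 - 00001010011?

Method 1 - Direct subtraction (column by column from the right: bit − bit − borrow-in; if negative, add 2 and borrow 1 from the next column):
borrow: 00010001110
        01010111000
-       00001010011
-------------------
        01001100101

Method 2 - Add two's complement:
Two's complement of 00001010011: invert → 11110101100, add 1 → 11110101101
  01010111000
+ 11110101101
-------------
 101001100101  (end carry out of the top bit = 1)
Discarding the end carry: 01001100101
Decimal check:
  01010111000 = 512 + 128 + 32 + 16 + 8 = 696
  00001010011 = 64 + 16 + 2 + 1 = 83
  696 - 83 = 613, and 01001100101 = 512 + 64 + 32 + 4 + 1 = 613 ✓



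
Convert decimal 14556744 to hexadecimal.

Using repeated division by 16 (digits 10–15 are A–F):
14556744 ÷ 16 = 909796 remainder 8
909796 ÷ 16 = 56862 remainder 4
56862 ÷ 16 = 3553 remainder 14 (E)
3553 ÷ 16 = 222 remainder 1
222 ÷ 16 = 13 remainder 14 (E)
13 ÷ 16 = 0 remainder 13 (D)
Reading remainders bottom to top: DE1E48



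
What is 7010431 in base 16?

Using repeated division by 16 (digits 10–15 are A–F):
7010431 ÷ 16 = 438151 remainder 15 (F)
438151 ÷ 16 = 27384 remainder 7
27384 ÷ 16 = 1711 remainder 8
1711 ÷ 16 = 106 remainder 15 (F)
106 ÷ 16 = 6 remainder 10 (A)
6 ÷ 16 = 0 remainder 6
Reading remainders bottom to top: 6AF87F



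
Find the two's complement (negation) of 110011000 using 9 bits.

Original (sign bit 1, negative): 110011000
Step 1 - Invert all bits: 001100111
Step 2 - Add 1: 001101000
Verification: 110011000 + 001101000 = 1000000000; discarding the end carry (carry out of the top bit) leaves the 9-bit value 000000000, as required for x + (-x)



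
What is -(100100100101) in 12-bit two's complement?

Original (sign bit 1, negative): 100100100101
Step 1 - Invert all bits: 011011011010
Step 2 - Add 1: 011011011011
Verification: 100100100101 + 011011011011 = 1000000000000; discarding the end carry (carry out of the top bit) leaves the 12-bit value 000000000000, as required for x + (-x)



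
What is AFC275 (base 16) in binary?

Convert each hex digit to 4 bits:
  A = 1010
  F = 1111
  C = 1100
  2 = 0010
  7 = 0111
  5 = 0101
Concatenate: 101011111100001001110101



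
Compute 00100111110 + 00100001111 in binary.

Add column by column from the right: bit + bit + carry-in; write the sum mod 2, carry 1 when the sum is 2 or 3.
carry:  01001111100
        00100111110
+       00100001111
-------------------
       001001001101
(the carry out of the leftmost column, 0, becomes the leading bit)
Decimal check:
  00100111110 = 256 + 32 + 16 + 8 + 4 + 2 = 318
  00100001111 = 256 + 8 + 4 + 2 + 1 = 271
  318 + 271 = 589, and 001001001101 = 512 + 64 + 8 + 4 + 1 = 589 ✓



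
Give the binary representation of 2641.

Using repeated division by 2:
2641 ÷ 2 = 1320 remainder 1
1320 ÷ 2 = 660 remainder 0
660 ÷ 2 = 330 remainder 0
330 ÷ 2 = 165 remainder 0
165 ÷ 2 = 82 remainder 1
82 ÷ 2 = 41 remainder 0
41 ÷ 2 = 20 remainder 1
20 ÷ 2 = 10 remainder 0
10 ÷ 2 = 5 remainder 0
5 ÷ 2 = 2 remainder 1
2 ÷ 2 = 1 remainder 0
1 ÷ 2 = 0 remainder 1
Reading remainders bottom to top: 101001010001



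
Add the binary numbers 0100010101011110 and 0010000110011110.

Add column by column from the right: bit + bit + carry-in; write the sum mod 2, carry 1 when the sum is 2 or 3.
carry:  0000001000111100
        0100010101011110
+       0010000110011110
------------------------
       00110011011111100
(the carry out of the leftmost column, 0, becomes the leading bit)
Decimal check:
  0100010101011110 = 16384 + 1024 + 256 + 64 + 16 + 8 + 4 + 2 = 17758
  0010000110011110 = 8192 + 256 + 128 + 16 + 8 + 4 + 2 = 8606
  17758 + 8606 = 26364, and 00110011011111100 = 16384 + 8192 + 1024 + 512 + 128 + 64 + 32 + 16 + 8 + 4 = 26364 ✓



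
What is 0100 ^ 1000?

XOR: 1 when bits differ
  0100
^ 1000
------
  1100
Decimal: 4 ^ 8 = 12



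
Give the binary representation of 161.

Using repeated division by 2:
161 ÷ 2 = 80 remainder 1
80 ÷ 2 = 40 remainder 0
40 ÷ 2 = 20 remainder 0
20 ÷ 2 = 10 remainder 0
10 ÷ 2 = 5 remainder 0
5 ÷ 2 = 2 remainder 1
2 ÷ 2 = 1 remainder 0
1 ÷ 2 = 0 remainder 1
Reading remainders bottom to top: 10100001



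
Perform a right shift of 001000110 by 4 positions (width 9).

Original: 001000110 (decimal 70)
Shift right by 4 positions
Drop the 4 low bits; fill with zeros on the left
Result: 000000100 (decimal 4)
Equivalent: 70 >> 4 = 70 ÷ 2^4 = 4



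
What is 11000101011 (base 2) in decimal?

Sum of powers of 2 for each 1-bit:
2^0 + 2^1 + 2^3 + 2^5 + 2^9 + 2^10
= 1 + 2 + 8 + 32 + 512 + 1024
= 1579



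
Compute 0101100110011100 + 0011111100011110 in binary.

Add column by column from the right: bit + bit + carry-in; write the sum mod 2, carry 1 when the sum is 2 or 3.
carry:  1111111000111000
        0101100110011100
+       0011111100011110
------------------------
       01001100010111010
(the carry out of the leftmost column, 0, becomes the leading bit)
Decimal check:
  0101100110011100 = 16384 + 4096 + 2048 + 256 + 128 + 16 + 8 + 4 = 22940
  0011111100011110 = 8192 + 4096 + 2048 + 1024 + 512 + 256 + 16 + 8 + 4 + 2 = 16158
  22940 + 16158 = 39098, and 01001100010111010 = 32768 + 4096 + 2048 + 128 + 32 + 16 + 8 + 2 = 39098 ✓



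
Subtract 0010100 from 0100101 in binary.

Method 1 - Direct subtraction (column by column from the right: bit − bit − borrow-in; if negative, add 2 and borrow 1 from the next column):
borrow: 0100000
        0100101
-       0010100
---------------
        0010001

Method 2 - Add two's complement:
Two's complement of 0010100: invert → 1101011, add 1 → 1101100
  0100101
+ 1101100
---------
 10010001  (end carry out of the top bit = 1)
Discarding the end carry: 0010001
Decimal check:
  0100101 = 32 + 4 + 1 = 37
  0010100 = 16 + 4 = 20
  37 - 20 = 17, and 0010001 = 16 + 1 = 17 ✓



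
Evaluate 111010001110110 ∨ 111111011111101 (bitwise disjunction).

OR: 1 when either bit is 1
  111010001110110
| 111111011111101
-----------------
  111111011111111
Decimal: 29814 | 32509 = 32511



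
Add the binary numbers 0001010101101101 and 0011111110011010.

Add column by column from the right: bit + bit + carry-in; write the sum mod 2, carry 1 when the sum is 2 or 3.
carry:  0111111111110000
        0001010101101101
+       0011111110011010
------------------------
       00101010100000111
(the carry out of the leftmost column, 0, becomes the leading bit)
Decimal check:
  0001010101101101 = 4096 + 1024 + 256 + 64 + 32 + 8 + 4 + 1 = 5485
  0011111110011010 = 8192 + 4096 + 2048 + 1024 + 512 + 256 + 128 + 16 + 8 + 2 = 16282
  5485 + 16282 = 21767, and 00101010100000111 = 16384 + 4096 + 1024 + 256 + 4 + 2 + 1 = 21767 ✓



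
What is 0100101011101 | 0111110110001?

OR: 1 when either bit is 1
  0100101011101
| 0111110110001
---------------
  0111111111101
Decimal: 2397 | 4017 = 4093



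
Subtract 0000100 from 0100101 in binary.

Method 1 - Direct subtraction (column by column from the right: bit − bit − borrow-in; if negative, add 2 and borrow 1 from the next column):
borrow: 0000000
        0100101
-       0000100
---------------
        0100001

Method 2 - Add two's complement:
Two's complement of 0000100: invert → 1111011, add 1 → 1111100
  0100101
+ 1111100
---------
 10100001  (end carry out of the top bit = 1)
Discarding the end carry: 0100001
Decimal check:
  0100101 = 32 + 4 + 1 = 37
  0000100 = 4
  37 - 4 = 33, and 0100001 = 32 + 1 = 33 ✓



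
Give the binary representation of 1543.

Using repeated division by 2:
1543 ÷ 2 = 771 remainder 1
771 ÷ 2 = 385 remainder 1
385 ÷ 2 = 192 remainder 1
192 ÷ 2 = 96 remainder 0
96 ÷ 2 = 48 remainder 0
48 ÷ 2 = 24 remainder 0
24 ÷ 2 = 12 remainder 0
12 ÷ 2 = 6 remainder 0
6 ÷ 2 = 3 remainder 0
3 ÷ 2 = 1 remainder 1
1 ÷ 2 = 0 remainder 1
Reading remainders bottom to top: 11000000111



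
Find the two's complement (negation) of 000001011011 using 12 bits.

Original: 000001011011
Step 1 - Invert all bits: 111110100100
Step 2 - Add 1: 111110100101
Verification: 000001011011 + 111110100101 = 1000000000000; discarding the end carry (carry out of the top bit) leaves the 12-bit value 000000000000, as required for x + (-x)



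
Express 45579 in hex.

Using repeated division by 16 (digits 10–15 are A–F):
45579 ÷ 16 = 2848 remainder 11 (B)
2848 ÷ 16 = 178 remainder 0
178 ÷ 16 = 11 remainder 2
11 ÷ 16 = 0 remainder 11 (B)
Reading remainders bottom to top: B20B



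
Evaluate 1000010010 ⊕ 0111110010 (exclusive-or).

XOR: 1 when bits differ
  1000010010
^ 0111110010
------------
  1111100000
Decimal: 530 ^ 498 = 992



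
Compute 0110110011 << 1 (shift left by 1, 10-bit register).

Original: 0110110011 (decimal 435)
Shift left by 1 position
Append 1 zero on the right
Result: 1101100110 (decimal 870)
Equivalent: 435 << 1 = 435 × 2^1 = 870



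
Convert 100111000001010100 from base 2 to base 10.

Sum of powers of 2 for each 1-bit:
2^2 + 2^4 + 2^6 + 2^12 + 2^13 + 2^14 + 2^17
= 4 + 16 + 64 + 4096 + 8192 + 16384 + 131072
= 159828



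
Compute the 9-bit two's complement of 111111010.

Original (sign bit 1, negative): 111111010
Step 1 - Invert all bits: 000000101
Step 2 - Add 1: 000000110
Verification: 111111010 + 000000110 = 1000000000; discarding the end carry (carry out of the top bit) leaves the 9-bit value 000000000, as required for x + (-x)



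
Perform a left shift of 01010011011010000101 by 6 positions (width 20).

Original: 01010011011010000101 (decimal 341637)
Shift left by 6 positions
Append 6 zeros on the right and drop the 6 high bits that overflow the 20-bit width
Result: 11011010000101000000 (decimal 893248)
Equivalent: 341637 << 6 = 341637 × 2^6 = 21864768, truncated to 20 bits = 893248



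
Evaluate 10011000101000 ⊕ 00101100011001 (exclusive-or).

XOR: 1 when bits differ
  10011000101000
^ 00101100011001
----------------
  10110100110001
Decimal: 9768 ^ 2841 = 11569



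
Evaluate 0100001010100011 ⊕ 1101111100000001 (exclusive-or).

XOR: 1 when bits differ
  0100001010100011
^ 1101111100000001
------------------
  1001110110100010
Decimal: 17059 ^ 57089 = 40354



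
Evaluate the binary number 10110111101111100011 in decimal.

Sum of powers of 2 for each 1-bit:
2^0 + 2^1 + 2^5 + 2^6 + 2^7 + 2^8 + 2^9 + 2^11 + 2^12 + 2^13 + 2^14 + 2^16 + 2^17 + 2^19
= 1 + 2 + 32 + 64 + 128 + 256 + 512 + 2048 + 4096 + 8192 + 16384 + 65536 + 131072 + 524288
= 752611



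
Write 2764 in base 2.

Using repeated division by 2:
2764 ÷ 2 = 1382 remainder 0
1382 ÷ 2 = 691 remainder 0
691 ÷ 2 = 345 remainder 1
345 ÷ 2 = 172 remainder 1
172 ÷ 2 = 86 remainder 0
86 ÷ 2 = 43 remainder 0
43 ÷ 2 = 21 remainder 1
21 ÷ 2 = 10 remainder 1
10 ÷ 2 = 5 remainder 0
5 ÷ 2 = 2 remainder 1
2 ÷ 2 = 1 remainder 0
1 ÷ 2 = 0 remainder 1
Reading remainders bottom to top: 101011001100



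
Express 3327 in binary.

Using repeated division by 2:
3327 ÷ 2 = 1663 remainder 1
1663 ÷ 2 = 831 remainder 1
831 ÷ 2 = 415 remainder 1
415 ÷ 2 = 207 remainder 1
207 ÷ 2 = 103 remainder 1
103 ÷ 2 = 51 remainder 1
51 ÷ 2 = 25 remainder 1
25 ÷ 2 = 12 remainder 1
12 ÷ 2 = 6 remainder 0
6 ÷ 2 = 3 remainder 0
3 ÷ 2 = 1 remainder 1
1 ÷ 2 = 0 remainder 1
Reading remainders bottom to top: 110011111111



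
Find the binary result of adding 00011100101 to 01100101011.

Add column by column from the right: bit + bit + carry-in; write the sum mod 2, carry 1 when the sum is 2 or 3.
carry:  11111011110
        00011100101
+       01100101011
-------------------
       010000010000
(the carry out of the leftmost column, 0, becomes the leading bit)
Decimal check:
  00011100101 = 128 + 64 + 32 + 4 + 1 = 229
  01100101011 = 512 + 256 + 32 + 8 + 2 + 1 = 811
  229 + 811 = 1040, and 010000010000 = 1024 + 16 = 1040 ✓



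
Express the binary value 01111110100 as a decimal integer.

Sum of powers of 2 for each 1-bit:
2^2 + 2^4 + 2^5 + 2^6 + 2^7 + 2^8 + 2^9
= 4 + 16 + 32 + 64 + 128 + 256 + 512
= 1012



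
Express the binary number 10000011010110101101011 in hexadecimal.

Group into 4-bit nibbles from right:
  0100 = 4
  0001 = 1
  1010 = A
  1101 = D
  0110 = 6
  1011 = B
Result: 41AD6B



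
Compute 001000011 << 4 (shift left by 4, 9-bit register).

Original: 001000011 (decimal 67)
Shift left by 4 positions
Append 4 zeros on the right and drop the 4 high bits that overflow the 9-bit width
Result: 000110000 (decimal 48)
Equivalent: 67 << 4 = 67 × 2^4 = 1072, truncated to 9 bits = 48



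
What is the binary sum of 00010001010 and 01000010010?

Add column by column from the right: bit + bit + carry-in; write the sum mod 2, carry 1 when the sum is 2 or 3.
carry:  00000000100
        00010001010
+       01000010010
-------------------
       001010011100
(the carry out of the leftmost column, 0, becomes the leading bit)
Decimal check:
  00010001010 = 128 + 8 + 2 = 138
  01000010010 = 512 + 16 + 2 = 530
  138 + 530 = 668, and 001010011100 = 512 + 128 + 16 + 8 + 4 = 668 ✓



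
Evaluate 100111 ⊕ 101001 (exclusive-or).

XOR: 1 when bits differ
  100111
^ 101001
--------
  001110
Decimal: 39 ^ 41 = 14



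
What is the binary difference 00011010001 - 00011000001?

Method 1 - Direct subtraction (column by column from the right: bit − bit − borrow-in; if negative, add 2 and borrow 1 from the next column):
borrow: 00000000000
        00011010001
-       00011000001
-------------------
        00000010000

Method 2 - Add two's complement:
Two's complement of 00011000001: invert → 11100111110, add 1 → 11100111111
  00011010001
+ 11100111111
-------------
 100000010000  (end carry out of the top bit = 1)
Discarding the end carry: 00000010000
Decimal check:
  00011010001 = 128 + 64 + 16 + 1 = 209
  00011000001 = 128 + 64 + 1 = 193
  209 - 193 = 16, and 00000010000 = 16 ✓



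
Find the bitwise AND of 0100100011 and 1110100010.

AND: 1 only when both bits are 1
  0100100011
& 1110100010
------------
  0100100010
Decimal: 291 & 930 = 290



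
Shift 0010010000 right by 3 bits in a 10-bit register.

Original: 0010010000 (decimal 144)
Shift right by 3 positions
Drop the 3 low bits; fill with zeros on the left
Result: 0000010010 (decimal 18)
Equivalent: 144 >> 3 = 144 ÷ 2^3 = 18



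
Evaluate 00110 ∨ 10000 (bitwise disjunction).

OR: 1 when either bit is 1
  00110
| 10000
-------
  10110
Decimal: 6 | 16 = 22



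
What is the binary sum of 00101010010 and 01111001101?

Add column by column from the right: bit + bit + carry-in; write the sum mod 2, carry 1 when the sum is 2 or 3.
carry:  11110000000
        00101010010
+       01111001101
-------------------
       010100011111
(the carry out of the leftmost column, 0, becomes the leading bit)
Decimal check:
  00101010010 = 256 + 64 + 16 + 2 = 338
  01111001101 = 512 + 256 + 128 + 64 + 8 + 4 + 1 = 973
  338 + 973 = 1311, and 010100011111 = 1024 + 256 + 16 + 8 + 4 + 2 + 1 = 1311 ✓



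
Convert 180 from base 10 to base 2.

Using repeated division by 2:
180 ÷ 2 = 90 remainder 0
90 ÷ 2 = 45 remainder 0
45 ÷ 2 = 22 remainder 1
22 ÷ 2 = 11 remainder 0
11 ÷ 2 = 5 remainder 1
5 ÷ 2 = 2 remainder 1
2 ÷ 2 = 1 remainder 0
1 ÷ 2 = 0 remainder 1
Reading remainders bottom to top: 10110100



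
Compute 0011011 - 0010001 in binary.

Method 1 - Direct subtraction (column by column from the right: bit − bit − borrow-in; if negative, add 2 and borrow 1 from the next column):
borrow: 0000000
        0011011
-       0010001
---------------
        0001010

Method 2 - Add two's complement:
Two's complement of 0010001: invert → 1101110, add 1 → 1101111
  0011011
+ 1101111
---------
 10001010  (end carry out of the top bit = 1)
Discarding the end carry: 0001010
Decimal check:
  0011011 = 16 + 8 + 2 + 1 = 27
  0010001 = 16 + 1 = 17
  27 - 17 = 10, and 0001010 = 8 + 2 = 10 ✓



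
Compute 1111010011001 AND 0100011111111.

AND: 1 only when both bits are 1
  1111010011001
& 0100011111111
---------------
  0100010011001
Decimal: 7833 & 2303 = 2201



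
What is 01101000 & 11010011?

AND: 1 only when both bits are 1
  01101000
& 11010011
----------
  01000000
Decimal: 104 & 211 = 64



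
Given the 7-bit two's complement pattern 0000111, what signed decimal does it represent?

Binary: 0000111
Sign bit: 0 (non-negative)
Read directly as an unsigned value:
0000111 = 4 + 2 + 1 = 7
Value: 7



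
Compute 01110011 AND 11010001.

AND: 1 only when both bits are 1
  01110011
& 11010001
----------
  01010001
Decimal: 115 & 209 = 81



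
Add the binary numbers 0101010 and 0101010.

Add column by column from the right: bit + bit + carry-in; write the sum mod 2, carry 1 when the sum is 2 or 3.
carry:  1010100
        0101010
+       0101010
---------------
       01010100
(the carry out of the leftmost column, 0, becomes the leading bit)
Decimal check:
  0101010 = 32 + 8 + 2 = 42
  0101010 = 32 + 8 + 2 = 42
  42 + 42 = 84, and 01010100 = 64 + 16 + 4 = 84 ✓



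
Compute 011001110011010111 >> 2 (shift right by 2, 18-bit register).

Original: 011001110011010111 (decimal 105687)
Shift right by 2 positions
Drop the 2 low bits; fill with zeros on the left
Result: 000110011100110101 (decimal 26421)
Equivalent: 105687 >> 2 = 105687 ÷ 2^2 = 26421



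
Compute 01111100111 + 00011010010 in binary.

Add column by column from the right: bit + bit + carry-in; write the sum mod 2, carry 1 when the sum is 2 or 3.
carry:  11110001100
        01111100111
+       00011010010
-------------------
       010010111001
(the carry out of the leftmost column, 0, becomes the leading bit)
Decimal check:
  01111100111 = 512 + 256 + 128 + 64 + 32 + 4 + 2 + 1 = 999
  00011010010 = 128 + 64 + 16 + 2 = 210
  999 + 210 = 1209, and 010010111001 = 1024 + 128 + 32 + 16 + 8 + 1 = 1209 ✓



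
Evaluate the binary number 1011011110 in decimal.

Sum of powers of 2 for each 1-bit:
2^1 + 2^2 + 2^3 + 2^4 + 2^6 + 2^7 + 2^9
= 2 + 4 + 8 + 16 + 64 + 128 + 512
= 734



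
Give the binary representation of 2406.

Using repeated division by 2:
2406 ÷ 2 = 1203 remainder 0
1203 ÷ 2 = 601 remainder 1
601 ÷ 2 = 300 remainder 1
300 ÷ 2 = 150 remainder 0
150 ÷ 2 = 75 remainder 0
75 ÷ 2 = 37 remainder 1
37 ÷ 2 = 18 remainder 1
18 ÷ 2 = 9 remainder 0
9 ÷ 2 = 4 remainder 1
4 ÷ 2 = 2 remainder 0
2 ÷ 2 = 1 remainder 0
1 ÷ 2 = 0 remainder 1
Reading remainders bottom to top: 100101100110



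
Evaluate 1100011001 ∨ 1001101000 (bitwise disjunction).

OR: 1 when either bit is 1
  1100011001
| 1001101000
------------
  1101111001
Decimal: 793 | 616 = 889



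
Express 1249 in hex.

Using repeated division by 16 (digits 10–15 are A–F):
1249 ÷ 16 = 78 remainder 1
78 ÷ 16 = 4 remainder 14 (E)
4 ÷ 16 = 0 remainder 4
Reading remainders bottom to top: 4E1



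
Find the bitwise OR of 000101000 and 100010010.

OR: 1 when either bit is 1
  000101000
| 100010010
-----------
  100111010
Decimal: 40 | 274 = 314



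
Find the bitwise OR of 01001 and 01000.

OR: 1 when either bit is 1
  01001
| 01000
-------
  01001
Decimal: 9 | 8 = 9



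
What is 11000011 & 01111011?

AND: 1 only when both bits are 1
  11000011
& 01111011
----------
  01000011
Decimal: 195 & 123 = 67



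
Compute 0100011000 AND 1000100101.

AND: 1 only when both bits are 1
  0100011000
& 1000100101
------------
  0000000000
Decimal: 280 & 549 = 0



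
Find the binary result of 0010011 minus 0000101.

Method 1 - Direct subtraction (column by column from the right: bit − bit − borrow-in; if negative, add 2 and borrow 1 from the next column):
borrow: 0011000
        0010011
-       0000101
---------------
        0001110

Method 2 - Add two's complement:
Two's complement of 0000101: invert → 1111010, add 1 → 1111011
  0010011
+ 1111011
---------
 10001110  (end carry out of the top bit = 1)
Discarding the end carry: 0001110
Decimal check:
  0010011 = 16 + 2 + 1 = 19
  0000101 = 4 + 1 = 5
  19 - 5 = 14, and 0001110 = 8 + 4 + 2 = 14 ✓



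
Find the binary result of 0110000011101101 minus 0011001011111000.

Method 1 - Direct subtraction (column by column from the right: bit − bit − borrow-in; if negative, add 2 and borrow 1 from the next column):
borrow: 0111111111100000
        0110000011101101
-       0011001011111000
------------------------
        0010110111110101

Method 2 - Add two's complement:
Two's complement of 0011001011111000: invert → 1100110100000111, add 1 → 1100110100001000
  0110000011101101
+ 1100110100001000
------------------
 10010110111110101  (end carry out of the top bit = 1)
Discarding the end carry: 0010110111110101
Decimal check:
  0110000011101101 = 16384 + 8192 + 128 + 64 + 32 + 8 + 4 + 1 = 24813
  0011001011111000 = 8192 + 4096 + 512 + 128 + 64 + 32 + 16 + 8 = 13048
  24813 - 13048 = 11765, and 0010110111110101 = 8192 + 2048 + 1024 + 256 + 128 + 64 + 32 + 16 + 4 + 1 = 11765 ✓



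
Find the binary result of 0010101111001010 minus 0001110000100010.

Method 1 - Direct subtraction (column by column from the right: bit − bit − borrow-in; if negative, add 2 and borrow 1 from the next column):
borrow: 0011100001000000
        0010101111001010
-       0001110000100010
------------------------
        0000111110101000

Method 2 - Add two's complement:
Two's complement of 0001110000100010: invert → 1110001111011101, add 1 → 1110001111011110
  0010101111001010
+ 1110001111011110
------------------
 10000111110101000  (end carry out of the top bit = 1)
Discarding the end carry: 0000111110101000
Decimal check:
  0010101111001010 = 8192 + 2048 + 512 + 256 + 128 + 64 + 8 + 2 = 11210
  0001110000100010 = 4096 + 2048 + 1024 + 32 + 2 = 7202
  11210 - 7202 = 4008, and 0000111110101000 = 2048 + 1024 + 512 + 256 + 128 + 32 + 8 = 4008 ✓



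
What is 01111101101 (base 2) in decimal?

Sum of powers of 2 for each 1-bit:
2^0 + 2^2 + 2^3 + 2^5 + 2^6 + 2^7 + 2^8 + 2^9
= 1 + 4 + 8 + 32 + 64 + 128 + 256 + 512
= 1005



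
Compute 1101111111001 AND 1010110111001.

AND: 1 only when both bits are 1
  1101111111001
& 1010110111001
---------------
  1000110111001
Decimal: 7161 & 5561 = 4537



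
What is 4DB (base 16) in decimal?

Expand by place value (powers of 16):
Digit values: D = 13, B = 11
4DB = 4 × 16^2 + 13 × 16^1 + 11 × 16^0
= 4 × 256 + 13 × 16 + 11 × 1
= 1024 + 208 + 11
= 1243



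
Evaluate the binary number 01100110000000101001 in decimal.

Sum of powers of 2 for each 1-bit:
2^0 + 2^3 + 2^5 + 2^13 + 2^14 + 2^17 + 2^18
= 1 + 8 + 32 + 8192 + 16384 + 131072 + 262144
= 417833



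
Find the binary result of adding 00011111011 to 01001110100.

Add column by column from the right: bit + bit + carry-in; write the sum mod 2, carry 1 when the sum is 2 or 3.
carry:  00111100000
        00011111011
+       01001110100
-------------------
       001101101111
(the carry out of the leftmost column, 0, becomes the leading bit)
Decimal check:
  00011111011 = 128 + 64 + 32 + 16 + 8 + 2 + 1 = 251
  01001110100 = 512 + 64 + 32 + 16 + 4 = 628
  251 + 628 = 879, and 001101101111 = 512 + 256 + 64 + 32 + 8 + 4 + 2 + 1 = 879 ✓



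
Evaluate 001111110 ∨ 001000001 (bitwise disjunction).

OR: 1 when either bit is 1
  001111110
| 001000001
-----------
  001111111
Decimal: 126 | 65 = 127



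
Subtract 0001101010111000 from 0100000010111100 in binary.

Method 1 - Direct subtraction (column by column from the right: bit − bit − borrow-in; if negative, add 2 and borrow 1 from the next column):
borrow: 0111110000000000
        0100000010111100
-       0001101010111000
------------------------
        0010011000000100

Method 2 - Add two's complement:
Two's complement of 0001101010111000: invert → 1110010101000111, add 1 → 1110010101001000
  0100000010111100
+ 1110010101001000
------------------
 10010011000000100  (end carry out of the top bit = 1)
Discarding the end carry: 0010011000000100
Decimal check:
  0100000010111100 = 16384 + 128 + 32 + 16 + 8 + 4 = 16572
  0001101010111000 = 4096 + 2048 + 512 + 128 + 32 + 16 + 8 = 6840
  16572 - 6840 = 9732, and 0010011000000100 = 8192 + 1024 + 512 + 4 = 9732 ✓



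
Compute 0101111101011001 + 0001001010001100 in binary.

Add column by column from the right: bit + bit + carry-in; write the sum mod 2, carry 1 when the sum is 2 or 3.
carry:  0011110000110000
        0101111101011001
+       0001001010001100
------------------------
       00111000111100101
(the carry out of the leftmost column, 0, becomes the leading bit)
Decimal check:
  0101111101011001 = 16384 + 4096 + 2048 + 1024 + 512 + 256 + 64 + 16 + 8 + 1 = 24409
  0001001010001100 = 4096 + 512 + 128 + 8 + 4 = 4748
  24409 + 4748 = 29157, and 00111000111100101 = 16384 + 8192 + 4096 + 256 + 128 + 64 + 32 + 4 + 1 = 29157 ✓



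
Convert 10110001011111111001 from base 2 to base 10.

Sum of powers of 2 for each 1-bit:
2^0 + 2^3 + 2^4 + 2^5 + 2^6 + 2^7 + 2^8 + 2^9 + 2^10 + 2^12 + 2^16 + 2^17 + 2^19
= 1 + 8 + 16 + 32 + 64 + 128 + 256 + 512 + 1024 + 4096 + 65536 + 131072 + 524288
= 727033



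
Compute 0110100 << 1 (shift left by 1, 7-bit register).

Original: 0110100 (decimal 52)
Shift left by 1 position
Append 1 zero on the right
Result: 1101000 (decimal 104)
Equivalent: 52 << 1 = 52 × 2^1 = 104



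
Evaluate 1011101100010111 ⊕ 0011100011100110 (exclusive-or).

XOR: 1 when bits differ
  1011101100010111
^ 0011100011100110
------------------
  1000001111110001
Decimal: 47895 ^ 14566 = 33777



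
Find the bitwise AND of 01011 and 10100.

AND: 1 only when both bits are 1
  01011
& 10100
-------
  00000
Decimal: 11 & 20 = 0



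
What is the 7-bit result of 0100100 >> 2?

Original: 0100100 (decimal 36)
Shift right by 2 positions
Drop the 2 low bits; fill with zeros on the left
Result: 0001001 (decimal 9)
Equivalent: 36 >> 2 = 36 ÷ 2^2 = 9



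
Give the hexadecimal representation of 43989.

Using repeated division by 16 (digits 10–15 are A–F):
43989 ÷ 16 = 2749 remainder 5
2749 ÷ 16 = 171 remainder 13 (D)
171 ÷ 16 = 10 remainder 11 (B)
10 ÷ 16 = 0 remainder 10 (A)
Reading remainders bottom to top: ABD5



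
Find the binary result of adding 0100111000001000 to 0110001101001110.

Add column by column from the right: bit + bit + carry-in; write the sum mod 2, carry 1 when the sum is 2 or 3.
carry:  1001110000010000
        0100111000001000
+       0110001101001110
------------------------
       01011000101010110
(the carry out of the leftmost column, 0, becomes the leading bit)
Decimal check:
  0100111000001000 = 16384 + 2048 + 1024 + 512 + 8 = 19976
  0110001101001110 = 16384 + 8192 + 512 + 256 + 64 + 8 + 4 + 2 = 25422
  19976 + 25422 = 45398, and 01011000101010110 = 32768 + 8192 + 4096 + 256 + 64 + 16 + 4 + 2 = 45398 ✓

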